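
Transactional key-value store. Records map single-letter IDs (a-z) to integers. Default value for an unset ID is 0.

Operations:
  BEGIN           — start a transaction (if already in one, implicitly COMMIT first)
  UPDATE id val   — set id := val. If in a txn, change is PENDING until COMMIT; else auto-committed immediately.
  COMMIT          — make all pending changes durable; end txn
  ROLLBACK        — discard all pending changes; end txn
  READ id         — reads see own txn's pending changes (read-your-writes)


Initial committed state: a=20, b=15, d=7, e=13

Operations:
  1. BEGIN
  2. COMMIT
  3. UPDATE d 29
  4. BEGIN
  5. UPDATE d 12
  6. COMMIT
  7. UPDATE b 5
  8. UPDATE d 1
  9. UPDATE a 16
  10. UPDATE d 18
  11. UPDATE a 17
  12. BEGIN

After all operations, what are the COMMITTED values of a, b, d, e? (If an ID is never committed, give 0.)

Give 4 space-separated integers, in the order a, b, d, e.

Answer: 17 5 18 13

Derivation:
Initial committed: {a=20, b=15, d=7, e=13}
Op 1: BEGIN: in_txn=True, pending={}
Op 2: COMMIT: merged [] into committed; committed now {a=20, b=15, d=7, e=13}
Op 3: UPDATE d=29 (auto-commit; committed d=29)
Op 4: BEGIN: in_txn=True, pending={}
Op 5: UPDATE d=12 (pending; pending now {d=12})
Op 6: COMMIT: merged ['d'] into committed; committed now {a=20, b=15, d=12, e=13}
Op 7: UPDATE b=5 (auto-commit; committed b=5)
Op 8: UPDATE d=1 (auto-commit; committed d=1)
Op 9: UPDATE a=16 (auto-commit; committed a=16)
Op 10: UPDATE d=18 (auto-commit; committed d=18)
Op 11: UPDATE a=17 (auto-commit; committed a=17)
Op 12: BEGIN: in_txn=True, pending={}
Final committed: {a=17, b=5, d=18, e=13}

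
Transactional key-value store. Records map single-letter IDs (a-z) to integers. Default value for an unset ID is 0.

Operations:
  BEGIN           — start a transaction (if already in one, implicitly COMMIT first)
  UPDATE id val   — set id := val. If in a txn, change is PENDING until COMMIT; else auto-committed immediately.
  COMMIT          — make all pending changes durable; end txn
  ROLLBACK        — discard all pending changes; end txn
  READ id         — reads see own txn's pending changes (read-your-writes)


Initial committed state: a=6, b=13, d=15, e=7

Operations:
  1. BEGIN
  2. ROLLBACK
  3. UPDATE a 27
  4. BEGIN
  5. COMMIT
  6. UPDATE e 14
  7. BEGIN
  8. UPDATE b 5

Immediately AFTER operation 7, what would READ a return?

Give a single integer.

Answer: 27

Derivation:
Initial committed: {a=6, b=13, d=15, e=7}
Op 1: BEGIN: in_txn=True, pending={}
Op 2: ROLLBACK: discarded pending []; in_txn=False
Op 3: UPDATE a=27 (auto-commit; committed a=27)
Op 4: BEGIN: in_txn=True, pending={}
Op 5: COMMIT: merged [] into committed; committed now {a=27, b=13, d=15, e=7}
Op 6: UPDATE e=14 (auto-commit; committed e=14)
Op 7: BEGIN: in_txn=True, pending={}
After op 7: visible(a) = 27 (pending={}, committed={a=27, b=13, d=15, e=14})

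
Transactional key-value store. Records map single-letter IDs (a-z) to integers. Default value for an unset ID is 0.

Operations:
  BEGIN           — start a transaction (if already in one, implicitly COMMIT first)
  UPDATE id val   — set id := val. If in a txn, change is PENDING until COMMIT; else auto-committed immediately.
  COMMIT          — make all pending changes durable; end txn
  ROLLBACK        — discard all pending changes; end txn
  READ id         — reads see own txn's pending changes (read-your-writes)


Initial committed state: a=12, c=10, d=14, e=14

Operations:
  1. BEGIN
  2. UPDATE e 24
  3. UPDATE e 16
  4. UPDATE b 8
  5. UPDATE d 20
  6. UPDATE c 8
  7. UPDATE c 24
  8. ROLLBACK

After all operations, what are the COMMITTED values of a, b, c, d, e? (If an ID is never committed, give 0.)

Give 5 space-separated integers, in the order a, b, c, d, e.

Initial committed: {a=12, c=10, d=14, e=14}
Op 1: BEGIN: in_txn=True, pending={}
Op 2: UPDATE e=24 (pending; pending now {e=24})
Op 3: UPDATE e=16 (pending; pending now {e=16})
Op 4: UPDATE b=8 (pending; pending now {b=8, e=16})
Op 5: UPDATE d=20 (pending; pending now {b=8, d=20, e=16})
Op 6: UPDATE c=8 (pending; pending now {b=8, c=8, d=20, e=16})
Op 7: UPDATE c=24 (pending; pending now {b=8, c=24, d=20, e=16})
Op 8: ROLLBACK: discarded pending ['b', 'c', 'd', 'e']; in_txn=False
Final committed: {a=12, c=10, d=14, e=14}

Answer: 12 0 10 14 14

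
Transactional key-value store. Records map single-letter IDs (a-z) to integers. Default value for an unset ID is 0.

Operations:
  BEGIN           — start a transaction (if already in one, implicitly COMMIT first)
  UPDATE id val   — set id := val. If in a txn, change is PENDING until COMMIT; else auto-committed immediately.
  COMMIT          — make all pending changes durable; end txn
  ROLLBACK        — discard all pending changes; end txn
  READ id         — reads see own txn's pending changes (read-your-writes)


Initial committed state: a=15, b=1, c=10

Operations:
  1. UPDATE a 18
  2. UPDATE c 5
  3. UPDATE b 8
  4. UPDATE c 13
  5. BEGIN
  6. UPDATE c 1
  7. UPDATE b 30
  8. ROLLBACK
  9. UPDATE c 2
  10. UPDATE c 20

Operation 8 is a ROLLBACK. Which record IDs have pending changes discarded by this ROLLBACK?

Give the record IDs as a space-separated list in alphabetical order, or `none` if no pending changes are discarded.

Answer: b c

Derivation:
Initial committed: {a=15, b=1, c=10}
Op 1: UPDATE a=18 (auto-commit; committed a=18)
Op 2: UPDATE c=5 (auto-commit; committed c=5)
Op 3: UPDATE b=8 (auto-commit; committed b=8)
Op 4: UPDATE c=13 (auto-commit; committed c=13)
Op 5: BEGIN: in_txn=True, pending={}
Op 6: UPDATE c=1 (pending; pending now {c=1})
Op 7: UPDATE b=30 (pending; pending now {b=30, c=1})
Op 8: ROLLBACK: discarded pending ['b', 'c']; in_txn=False
Op 9: UPDATE c=2 (auto-commit; committed c=2)
Op 10: UPDATE c=20 (auto-commit; committed c=20)
ROLLBACK at op 8 discards: ['b', 'c']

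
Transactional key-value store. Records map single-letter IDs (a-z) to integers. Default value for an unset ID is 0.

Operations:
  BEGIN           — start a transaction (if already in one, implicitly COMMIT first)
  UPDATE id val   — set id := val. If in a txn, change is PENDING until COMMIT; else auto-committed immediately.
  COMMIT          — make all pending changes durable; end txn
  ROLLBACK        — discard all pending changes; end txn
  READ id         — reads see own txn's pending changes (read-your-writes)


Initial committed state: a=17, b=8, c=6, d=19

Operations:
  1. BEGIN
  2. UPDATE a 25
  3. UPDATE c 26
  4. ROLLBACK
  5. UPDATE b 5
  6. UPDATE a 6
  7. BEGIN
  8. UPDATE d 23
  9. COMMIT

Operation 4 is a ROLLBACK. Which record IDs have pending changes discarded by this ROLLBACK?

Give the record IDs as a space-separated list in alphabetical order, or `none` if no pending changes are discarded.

Initial committed: {a=17, b=8, c=6, d=19}
Op 1: BEGIN: in_txn=True, pending={}
Op 2: UPDATE a=25 (pending; pending now {a=25})
Op 3: UPDATE c=26 (pending; pending now {a=25, c=26})
Op 4: ROLLBACK: discarded pending ['a', 'c']; in_txn=False
Op 5: UPDATE b=5 (auto-commit; committed b=5)
Op 6: UPDATE a=6 (auto-commit; committed a=6)
Op 7: BEGIN: in_txn=True, pending={}
Op 8: UPDATE d=23 (pending; pending now {d=23})
Op 9: COMMIT: merged ['d'] into committed; committed now {a=6, b=5, c=6, d=23}
ROLLBACK at op 4 discards: ['a', 'c']

Answer: a c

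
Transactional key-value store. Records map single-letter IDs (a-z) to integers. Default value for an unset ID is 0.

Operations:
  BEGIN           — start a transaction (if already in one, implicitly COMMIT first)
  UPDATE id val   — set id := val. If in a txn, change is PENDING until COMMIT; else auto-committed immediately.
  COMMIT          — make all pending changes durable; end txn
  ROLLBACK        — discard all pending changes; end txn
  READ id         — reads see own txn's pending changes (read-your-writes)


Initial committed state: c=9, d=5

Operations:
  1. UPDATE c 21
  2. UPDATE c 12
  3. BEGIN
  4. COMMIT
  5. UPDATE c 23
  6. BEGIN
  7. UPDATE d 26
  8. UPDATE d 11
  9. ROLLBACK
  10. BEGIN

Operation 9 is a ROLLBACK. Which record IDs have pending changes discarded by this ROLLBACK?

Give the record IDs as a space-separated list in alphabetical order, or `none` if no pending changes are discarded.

Initial committed: {c=9, d=5}
Op 1: UPDATE c=21 (auto-commit; committed c=21)
Op 2: UPDATE c=12 (auto-commit; committed c=12)
Op 3: BEGIN: in_txn=True, pending={}
Op 4: COMMIT: merged [] into committed; committed now {c=12, d=5}
Op 5: UPDATE c=23 (auto-commit; committed c=23)
Op 6: BEGIN: in_txn=True, pending={}
Op 7: UPDATE d=26 (pending; pending now {d=26})
Op 8: UPDATE d=11 (pending; pending now {d=11})
Op 9: ROLLBACK: discarded pending ['d']; in_txn=False
Op 10: BEGIN: in_txn=True, pending={}
ROLLBACK at op 9 discards: ['d']

Answer: d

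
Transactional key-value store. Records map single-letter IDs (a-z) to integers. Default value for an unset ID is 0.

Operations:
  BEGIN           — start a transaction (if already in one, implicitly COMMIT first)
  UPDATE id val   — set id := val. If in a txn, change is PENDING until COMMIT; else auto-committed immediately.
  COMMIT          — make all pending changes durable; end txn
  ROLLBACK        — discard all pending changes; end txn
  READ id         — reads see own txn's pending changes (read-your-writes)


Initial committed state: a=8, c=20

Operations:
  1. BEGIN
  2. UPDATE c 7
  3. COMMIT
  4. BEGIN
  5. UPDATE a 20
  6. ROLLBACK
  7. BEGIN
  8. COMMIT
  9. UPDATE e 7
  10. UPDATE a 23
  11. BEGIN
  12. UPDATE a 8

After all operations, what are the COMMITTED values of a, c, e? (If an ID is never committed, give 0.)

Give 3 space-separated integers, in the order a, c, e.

Answer: 23 7 7

Derivation:
Initial committed: {a=8, c=20}
Op 1: BEGIN: in_txn=True, pending={}
Op 2: UPDATE c=7 (pending; pending now {c=7})
Op 3: COMMIT: merged ['c'] into committed; committed now {a=8, c=7}
Op 4: BEGIN: in_txn=True, pending={}
Op 5: UPDATE a=20 (pending; pending now {a=20})
Op 6: ROLLBACK: discarded pending ['a']; in_txn=False
Op 7: BEGIN: in_txn=True, pending={}
Op 8: COMMIT: merged [] into committed; committed now {a=8, c=7}
Op 9: UPDATE e=7 (auto-commit; committed e=7)
Op 10: UPDATE a=23 (auto-commit; committed a=23)
Op 11: BEGIN: in_txn=True, pending={}
Op 12: UPDATE a=8 (pending; pending now {a=8})
Final committed: {a=23, c=7, e=7}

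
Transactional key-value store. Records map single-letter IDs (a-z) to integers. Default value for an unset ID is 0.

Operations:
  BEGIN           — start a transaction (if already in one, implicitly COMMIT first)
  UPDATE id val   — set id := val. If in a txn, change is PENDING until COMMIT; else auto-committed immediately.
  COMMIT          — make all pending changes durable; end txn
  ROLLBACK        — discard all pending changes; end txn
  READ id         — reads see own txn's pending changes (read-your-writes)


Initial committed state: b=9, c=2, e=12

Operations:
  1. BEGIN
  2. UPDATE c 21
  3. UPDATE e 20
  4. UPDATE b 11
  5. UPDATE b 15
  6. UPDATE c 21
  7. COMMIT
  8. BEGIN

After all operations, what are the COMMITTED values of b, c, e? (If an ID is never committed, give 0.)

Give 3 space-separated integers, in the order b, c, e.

Answer: 15 21 20

Derivation:
Initial committed: {b=9, c=2, e=12}
Op 1: BEGIN: in_txn=True, pending={}
Op 2: UPDATE c=21 (pending; pending now {c=21})
Op 3: UPDATE e=20 (pending; pending now {c=21, e=20})
Op 4: UPDATE b=11 (pending; pending now {b=11, c=21, e=20})
Op 5: UPDATE b=15 (pending; pending now {b=15, c=21, e=20})
Op 6: UPDATE c=21 (pending; pending now {b=15, c=21, e=20})
Op 7: COMMIT: merged ['b', 'c', 'e'] into committed; committed now {b=15, c=21, e=20}
Op 8: BEGIN: in_txn=True, pending={}
Final committed: {b=15, c=21, e=20}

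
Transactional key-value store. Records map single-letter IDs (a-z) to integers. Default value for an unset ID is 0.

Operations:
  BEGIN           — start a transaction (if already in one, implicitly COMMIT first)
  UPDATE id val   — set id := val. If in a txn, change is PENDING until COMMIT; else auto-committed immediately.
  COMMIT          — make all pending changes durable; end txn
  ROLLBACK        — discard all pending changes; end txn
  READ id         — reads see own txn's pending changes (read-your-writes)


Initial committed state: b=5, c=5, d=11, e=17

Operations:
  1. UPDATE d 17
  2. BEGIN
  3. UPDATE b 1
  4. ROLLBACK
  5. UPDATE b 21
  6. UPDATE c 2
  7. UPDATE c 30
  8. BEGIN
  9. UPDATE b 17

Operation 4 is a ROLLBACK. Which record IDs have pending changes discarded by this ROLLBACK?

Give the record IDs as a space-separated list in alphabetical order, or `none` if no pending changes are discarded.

Answer: b

Derivation:
Initial committed: {b=5, c=5, d=11, e=17}
Op 1: UPDATE d=17 (auto-commit; committed d=17)
Op 2: BEGIN: in_txn=True, pending={}
Op 3: UPDATE b=1 (pending; pending now {b=1})
Op 4: ROLLBACK: discarded pending ['b']; in_txn=False
Op 5: UPDATE b=21 (auto-commit; committed b=21)
Op 6: UPDATE c=2 (auto-commit; committed c=2)
Op 7: UPDATE c=30 (auto-commit; committed c=30)
Op 8: BEGIN: in_txn=True, pending={}
Op 9: UPDATE b=17 (pending; pending now {b=17})
ROLLBACK at op 4 discards: ['b']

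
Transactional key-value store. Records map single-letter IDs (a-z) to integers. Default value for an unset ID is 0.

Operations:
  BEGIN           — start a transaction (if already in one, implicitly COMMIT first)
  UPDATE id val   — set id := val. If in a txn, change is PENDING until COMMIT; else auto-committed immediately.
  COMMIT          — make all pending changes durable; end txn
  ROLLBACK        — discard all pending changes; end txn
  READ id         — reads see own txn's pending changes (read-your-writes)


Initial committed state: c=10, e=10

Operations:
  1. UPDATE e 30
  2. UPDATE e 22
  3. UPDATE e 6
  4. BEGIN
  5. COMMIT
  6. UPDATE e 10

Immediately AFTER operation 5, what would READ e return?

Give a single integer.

Initial committed: {c=10, e=10}
Op 1: UPDATE e=30 (auto-commit; committed e=30)
Op 2: UPDATE e=22 (auto-commit; committed e=22)
Op 3: UPDATE e=6 (auto-commit; committed e=6)
Op 4: BEGIN: in_txn=True, pending={}
Op 5: COMMIT: merged [] into committed; committed now {c=10, e=6}
After op 5: visible(e) = 6 (pending={}, committed={c=10, e=6})

Answer: 6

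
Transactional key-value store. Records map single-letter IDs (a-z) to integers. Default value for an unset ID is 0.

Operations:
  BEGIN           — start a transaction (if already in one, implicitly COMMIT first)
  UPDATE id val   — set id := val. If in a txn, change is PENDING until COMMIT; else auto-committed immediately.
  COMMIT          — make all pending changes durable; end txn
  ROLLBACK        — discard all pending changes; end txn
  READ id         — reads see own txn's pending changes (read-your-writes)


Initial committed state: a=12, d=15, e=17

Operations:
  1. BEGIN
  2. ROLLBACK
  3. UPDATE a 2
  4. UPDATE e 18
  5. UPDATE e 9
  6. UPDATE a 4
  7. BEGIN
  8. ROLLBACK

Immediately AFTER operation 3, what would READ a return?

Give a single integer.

Answer: 2

Derivation:
Initial committed: {a=12, d=15, e=17}
Op 1: BEGIN: in_txn=True, pending={}
Op 2: ROLLBACK: discarded pending []; in_txn=False
Op 3: UPDATE a=2 (auto-commit; committed a=2)
After op 3: visible(a) = 2 (pending={}, committed={a=2, d=15, e=17})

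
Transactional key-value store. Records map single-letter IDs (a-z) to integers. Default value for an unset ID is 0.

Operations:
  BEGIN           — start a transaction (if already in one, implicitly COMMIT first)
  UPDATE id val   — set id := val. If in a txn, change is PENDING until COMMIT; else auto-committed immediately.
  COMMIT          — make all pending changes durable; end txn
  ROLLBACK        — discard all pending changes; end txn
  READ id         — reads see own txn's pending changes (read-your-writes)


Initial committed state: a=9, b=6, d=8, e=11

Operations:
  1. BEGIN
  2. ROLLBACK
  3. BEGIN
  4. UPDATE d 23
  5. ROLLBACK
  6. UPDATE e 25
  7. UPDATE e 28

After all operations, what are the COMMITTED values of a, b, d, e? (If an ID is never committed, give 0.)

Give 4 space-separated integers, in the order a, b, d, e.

Answer: 9 6 8 28

Derivation:
Initial committed: {a=9, b=6, d=8, e=11}
Op 1: BEGIN: in_txn=True, pending={}
Op 2: ROLLBACK: discarded pending []; in_txn=False
Op 3: BEGIN: in_txn=True, pending={}
Op 4: UPDATE d=23 (pending; pending now {d=23})
Op 5: ROLLBACK: discarded pending ['d']; in_txn=False
Op 6: UPDATE e=25 (auto-commit; committed e=25)
Op 7: UPDATE e=28 (auto-commit; committed e=28)
Final committed: {a=9, b=6, d=8, e=28}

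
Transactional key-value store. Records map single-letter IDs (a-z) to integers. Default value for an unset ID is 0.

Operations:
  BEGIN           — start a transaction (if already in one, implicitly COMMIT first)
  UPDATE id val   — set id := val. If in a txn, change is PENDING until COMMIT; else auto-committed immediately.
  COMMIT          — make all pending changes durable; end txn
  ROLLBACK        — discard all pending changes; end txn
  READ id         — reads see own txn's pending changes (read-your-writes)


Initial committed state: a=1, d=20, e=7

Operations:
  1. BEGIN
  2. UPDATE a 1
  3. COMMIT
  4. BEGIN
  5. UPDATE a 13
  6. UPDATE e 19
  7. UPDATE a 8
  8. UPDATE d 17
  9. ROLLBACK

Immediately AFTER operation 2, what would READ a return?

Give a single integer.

Initial committed: {a=1, d=20, e=7}
Op 1: BEGIN: in_txn=True, pending={}
Op 2: UPDATE a=1 (pending; pending now {a=1})
After op 2: visible(a) = 1 (pending={a=1}, committed={a=1, d=20, e=7})

Answer: 1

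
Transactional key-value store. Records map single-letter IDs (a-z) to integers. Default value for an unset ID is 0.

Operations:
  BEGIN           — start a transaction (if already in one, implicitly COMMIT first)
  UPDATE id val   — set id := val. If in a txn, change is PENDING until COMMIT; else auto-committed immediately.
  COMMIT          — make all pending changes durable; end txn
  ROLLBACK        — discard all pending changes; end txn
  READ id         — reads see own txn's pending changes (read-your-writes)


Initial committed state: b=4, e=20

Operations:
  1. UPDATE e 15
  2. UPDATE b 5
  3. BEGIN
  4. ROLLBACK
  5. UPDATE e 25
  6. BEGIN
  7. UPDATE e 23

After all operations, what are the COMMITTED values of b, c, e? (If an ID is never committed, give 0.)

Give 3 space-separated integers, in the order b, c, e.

Initial committed: {b=4, e=20}
Op 1: UPDATE e=15 (auto-commit; committed e=15)
Op 2: UPDATE b=5 (auto-commit; committed b=5)
Op 3: BEGIN: in_txn=True, pending={}
Op 4: ROLLBACK: discarded pending []; in_txn=False
Op 5: UPDATE e=25 (auto-commit; committed e=25)
Op 6: BEGIN: in_txn=True, pending={}
Op 7: UPDATE e=23 (pending; pending now {e=23})
Final committed: {b=5, e=25}

Answer: 5 0 25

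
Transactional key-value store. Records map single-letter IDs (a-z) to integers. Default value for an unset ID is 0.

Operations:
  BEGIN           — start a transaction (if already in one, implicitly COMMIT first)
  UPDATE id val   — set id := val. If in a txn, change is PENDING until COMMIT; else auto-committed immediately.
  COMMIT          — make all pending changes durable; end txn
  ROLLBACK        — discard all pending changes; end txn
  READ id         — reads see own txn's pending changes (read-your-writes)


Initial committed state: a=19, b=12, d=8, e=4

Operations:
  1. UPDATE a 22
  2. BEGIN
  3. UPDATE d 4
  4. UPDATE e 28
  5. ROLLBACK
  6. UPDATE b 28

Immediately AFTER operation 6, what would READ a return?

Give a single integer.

Answer: 22

Derivation:
Initial committed: {a=19, b=12, d=8, e=4}
Op 1: UPDATE a=22 (auto-commit; committed a=22)
Op 2: BEGIN: in_txn=True, pending={}
Op 3: UPDATE d=4 (pending; pending now {d=4})
Op 4: UPDATE e=28 (pending; pending now {d=4, e=28})
Op 5: ROLLBACK: discarded pending ['d', 'e']; in_txn=False
Op 6: UPDATE b=28 (auto-commit; committed b=28)
After op 6: visible(a) = 22 (pending={}, committed={a=22, b=28, d=8, e=4})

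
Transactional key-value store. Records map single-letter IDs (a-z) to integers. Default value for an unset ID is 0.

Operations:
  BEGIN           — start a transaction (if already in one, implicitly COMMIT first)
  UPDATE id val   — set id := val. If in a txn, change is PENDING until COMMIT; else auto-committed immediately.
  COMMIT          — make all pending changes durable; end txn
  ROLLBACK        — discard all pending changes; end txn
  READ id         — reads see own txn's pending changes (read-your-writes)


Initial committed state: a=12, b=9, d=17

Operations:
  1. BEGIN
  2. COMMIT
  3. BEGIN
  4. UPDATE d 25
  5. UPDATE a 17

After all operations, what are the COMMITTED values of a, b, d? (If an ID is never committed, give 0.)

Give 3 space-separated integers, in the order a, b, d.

Answer: 12 9 17

Derivation:
Initial committed: {a=12, b=9, d=17}
Op 1: BEGIN: in_txn=True, pending={}
Op 2: COMMIT: merged [] into committed; committed now {a=12, b=9, d=17}
Op 3: BEGIN: in_txn=True, pending={}
Op 4: UPDATE d=25 (pending; pending now {d=25})
Op 5: UPDATE a=17 (pending; pending now {a=17, d=25})
Final committed: {a=12, b=9, d=17}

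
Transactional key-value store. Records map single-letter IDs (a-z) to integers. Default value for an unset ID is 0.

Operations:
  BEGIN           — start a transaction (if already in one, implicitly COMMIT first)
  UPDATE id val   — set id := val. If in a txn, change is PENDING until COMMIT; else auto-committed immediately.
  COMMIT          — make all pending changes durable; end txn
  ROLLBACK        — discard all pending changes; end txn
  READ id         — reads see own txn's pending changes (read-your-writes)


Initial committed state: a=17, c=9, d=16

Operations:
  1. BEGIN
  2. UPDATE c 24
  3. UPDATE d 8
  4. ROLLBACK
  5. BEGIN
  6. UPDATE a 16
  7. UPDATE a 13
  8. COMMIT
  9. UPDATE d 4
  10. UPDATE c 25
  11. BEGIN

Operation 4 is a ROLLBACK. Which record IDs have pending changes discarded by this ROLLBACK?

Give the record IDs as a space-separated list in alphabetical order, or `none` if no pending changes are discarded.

Answer: c d

Derivation:
Initial committed: {a=17, c=9, d=16}
Op 1: BEGIN: in_txn=True, pending={}
Op 2: UPDATE c=24 (pending; pending now {c=24})
Op 3: UPDATE d=8 (pending; pending now {c=24, d=8})
Op 4: ROLLBACK: discarded pending ['c', 'd']; in_txn=False
Op 5: BEGIN: in_txn=True, pending={}
Op 6: UPDATE a=16 (pending; pending now {a=16})
Op 7: UPDATE a=13 (pending; pending now {a=13})
Op 8: COMMIT: merged ['a'] into committed; committed now {a=13, c=9, d=16}
Op 9: UPDATE d=4 (auto-commit; committed d=4)
Op 10: UPDATE c=25 (auto-commit; committed c=25)
Op 11: BEGIN: in_txn=True, pending={}
ROLLBACK at op 4 discards: ['c', 'd']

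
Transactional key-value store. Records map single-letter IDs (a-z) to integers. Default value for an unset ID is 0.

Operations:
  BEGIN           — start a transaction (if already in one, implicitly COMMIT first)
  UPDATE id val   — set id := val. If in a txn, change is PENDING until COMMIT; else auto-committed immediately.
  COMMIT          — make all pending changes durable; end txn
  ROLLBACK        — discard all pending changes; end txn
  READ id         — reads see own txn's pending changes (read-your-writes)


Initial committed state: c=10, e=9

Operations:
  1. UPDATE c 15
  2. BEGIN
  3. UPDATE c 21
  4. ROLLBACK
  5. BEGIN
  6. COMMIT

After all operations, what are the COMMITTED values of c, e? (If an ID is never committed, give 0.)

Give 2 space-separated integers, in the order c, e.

Initial committed: {c=10, e=9}
Op 1: UPDATE c=15 (auto-commit; committed c=15)
Op 2: BEGIN: in_txn=True, pending={}
Op 3: UPDATE c=21 (pending; pending now {c=21})
Op 4: ROLLBACK: discarded pending ['c']; in_txn=False
Op 5: BEGIN: in_txn=True, pending={}
Op 6: COMMIT: merged [] into committed; committed now {c=15, e=9}
Final committed: {c=15, e=9}

Answer: 15 9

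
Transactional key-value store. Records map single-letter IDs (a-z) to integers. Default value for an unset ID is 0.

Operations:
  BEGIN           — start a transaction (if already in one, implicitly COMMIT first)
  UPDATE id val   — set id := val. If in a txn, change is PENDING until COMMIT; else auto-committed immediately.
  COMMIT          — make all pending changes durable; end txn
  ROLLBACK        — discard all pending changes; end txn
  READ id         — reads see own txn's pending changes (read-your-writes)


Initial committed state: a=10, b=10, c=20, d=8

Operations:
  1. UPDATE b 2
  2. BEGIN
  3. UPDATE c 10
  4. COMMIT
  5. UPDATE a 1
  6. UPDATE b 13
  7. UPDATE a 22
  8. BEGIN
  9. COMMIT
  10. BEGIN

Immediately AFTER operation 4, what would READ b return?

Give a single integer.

Initial committed: {a=10, b=10, c=20, d=8}
Op 1: UPDATE b=2 (auto-commit; committed b=2)
Op 2: BEGIN: in_txn=True, pending={}
Op 3: UPDATE c=10 (pending; pending now {c=10})
Op 4: COMMIT: merged ['c'] into committed; committed now {a=10, b=2, c=10, d=8}
After op 4: visible(b) = 2 (pending={}, committed={a=10, b=2, c=10, d=8})

Answer: 2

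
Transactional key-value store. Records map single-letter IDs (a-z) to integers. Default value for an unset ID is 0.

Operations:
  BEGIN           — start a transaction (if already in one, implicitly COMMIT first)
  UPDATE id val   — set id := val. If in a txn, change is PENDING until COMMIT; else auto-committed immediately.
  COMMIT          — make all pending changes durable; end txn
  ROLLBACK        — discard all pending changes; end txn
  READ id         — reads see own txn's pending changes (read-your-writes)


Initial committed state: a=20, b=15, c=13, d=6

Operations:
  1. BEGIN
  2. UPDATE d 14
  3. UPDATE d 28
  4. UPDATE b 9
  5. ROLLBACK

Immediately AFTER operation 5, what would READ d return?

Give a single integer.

Initial committed: {a=20, b=15, c=13, d=6}
Op 1: BEGIN: in_txn=True, pending={}
Op 2: UPDATE d=14 (pending; pending now {d=14})
Op 3: UPDATE d=28 (pending; pending now {d=28})
Op 4: UPDATE b=9 (pending; pending now {b=9, d=28})
Op 5: ROLLBACK: discarded pending ['b', 'd']; in_txn=False
After op 5: visible(d) = 6 (pending={}, committed={a=20, b=15, c=13, d=6})

Answer: 6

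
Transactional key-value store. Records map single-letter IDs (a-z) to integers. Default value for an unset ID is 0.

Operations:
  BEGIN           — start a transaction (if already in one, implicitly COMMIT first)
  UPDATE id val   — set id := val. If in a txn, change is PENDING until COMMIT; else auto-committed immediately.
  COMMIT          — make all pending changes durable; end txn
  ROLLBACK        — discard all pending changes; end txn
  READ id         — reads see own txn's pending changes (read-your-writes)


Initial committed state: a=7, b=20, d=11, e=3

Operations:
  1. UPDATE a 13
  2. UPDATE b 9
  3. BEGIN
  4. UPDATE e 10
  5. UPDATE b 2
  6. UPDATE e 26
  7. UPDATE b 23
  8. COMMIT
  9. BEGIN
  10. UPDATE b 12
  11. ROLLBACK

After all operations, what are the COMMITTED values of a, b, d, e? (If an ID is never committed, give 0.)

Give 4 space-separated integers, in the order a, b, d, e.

Answer: 13 23 11 26

Derivation:
Initial committed: {a=7, b=20, d=11, e=3}
Op 1: UPDATE a=13 (auto-commit; committed a=13)
Op 2: UPDATE b=9 (auto-commit; committed b=9)
Op 3: BEGIN: in_txn=True, pending={}
Op 4: UPDATE e=10 (pending; pending now {e=10})
Op 5: UPDATE b=2 (pending; pending now {b=2, e=10})
Op 6: UPDATE e=26 (pending; pending now {b=2, e=26})
Op 7: UPDATE b=23 (pending; pending now {b=23, e=26})
Op 8: COMMIT: merged ['b', 'e'] into committed; committed now {a=13, b=23, d=11, e=26}
Op 9: BEGIN: in_txn=True, pending={}
Op 10: UPDATE b=12 (pending; pending now {b=12})
Op 11: ROLLBACK: discarded pending ['b']; in_txn=False
Final committed: {a=13, b=23, d=11, e=26}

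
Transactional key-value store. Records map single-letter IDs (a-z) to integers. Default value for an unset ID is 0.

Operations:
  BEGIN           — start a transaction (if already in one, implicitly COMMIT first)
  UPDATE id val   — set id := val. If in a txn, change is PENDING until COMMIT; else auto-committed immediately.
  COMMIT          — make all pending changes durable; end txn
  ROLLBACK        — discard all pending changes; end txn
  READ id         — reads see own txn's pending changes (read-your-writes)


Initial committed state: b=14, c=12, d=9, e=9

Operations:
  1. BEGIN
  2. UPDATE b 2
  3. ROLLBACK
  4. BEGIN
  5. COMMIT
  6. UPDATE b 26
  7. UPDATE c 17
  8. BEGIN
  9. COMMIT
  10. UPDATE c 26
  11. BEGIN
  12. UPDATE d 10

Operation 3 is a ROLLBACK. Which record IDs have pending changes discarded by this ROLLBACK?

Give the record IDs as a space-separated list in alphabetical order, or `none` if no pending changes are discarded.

Answer: b

Derivation:
Initial committed: {b=14, c=12, d=9, e=9}
Op 1: BEGIN: in_txn=True, pending={}
Op 2: UPDATE b=2 (pending; pending now {b=2})
Op 3: ROLLBACK: discarded pending ['b']; in_txn=False
Op 4: BEGIN: in_txn=True, pending={}
Op 5: COMMIT: merged [] into committed; committed now {b=14, c=12, d=9, e=9}
Op 6: UPDATE b=26 (auto-commit; committed b=26)
Op 7: UPDATE c=17 (auto-commit; committed c=17)
Op 8: BEGIN: in_txn=True, pending={}
Op 9: COMMIT: merged [] into committed; committed now {b=26, c=17, d=9, e=9}
Op 10: UPDATE c=26 (auto-commit; committed c=26)
Op 11: BEGIN: in_txn=True, pending={}
Op 12: UPDATE d=10 (pending; pending now {d=10})
ROLLBACK at op 3 discards: ['b']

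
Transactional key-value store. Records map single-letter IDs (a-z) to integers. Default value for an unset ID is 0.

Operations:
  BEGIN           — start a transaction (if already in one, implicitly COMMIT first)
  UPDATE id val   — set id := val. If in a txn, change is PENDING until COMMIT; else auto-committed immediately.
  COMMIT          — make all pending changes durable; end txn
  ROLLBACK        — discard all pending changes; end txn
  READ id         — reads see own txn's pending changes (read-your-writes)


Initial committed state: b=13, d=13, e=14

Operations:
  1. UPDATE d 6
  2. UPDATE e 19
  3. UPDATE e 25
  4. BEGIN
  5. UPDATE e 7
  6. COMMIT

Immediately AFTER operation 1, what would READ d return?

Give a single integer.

Answer: 6

Derivation:
Initial committed: {b=13, d=13, e=14}
Op 1: UPDATE d=6 (auto-commit; committed d=6)
After op 1: visible(d) = 6 (pending={}, committed={b=13, d=6, e=14})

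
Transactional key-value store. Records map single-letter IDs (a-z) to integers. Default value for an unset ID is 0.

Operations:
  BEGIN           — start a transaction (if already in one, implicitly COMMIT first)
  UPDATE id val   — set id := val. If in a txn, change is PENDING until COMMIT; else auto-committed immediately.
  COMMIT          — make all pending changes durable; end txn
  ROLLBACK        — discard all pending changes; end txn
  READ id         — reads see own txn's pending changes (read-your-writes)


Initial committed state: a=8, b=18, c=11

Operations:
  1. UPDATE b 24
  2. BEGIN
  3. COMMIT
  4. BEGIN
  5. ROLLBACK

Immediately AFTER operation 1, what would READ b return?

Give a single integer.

Initial committed: {a=8, b=18, c=11}
Op 1: UPDATE b=24 (auto-commit; committed b=24)
After op 1: visible(b) = 24 (pending={}, committed={a=8, b=24, c=11})

Answer: 24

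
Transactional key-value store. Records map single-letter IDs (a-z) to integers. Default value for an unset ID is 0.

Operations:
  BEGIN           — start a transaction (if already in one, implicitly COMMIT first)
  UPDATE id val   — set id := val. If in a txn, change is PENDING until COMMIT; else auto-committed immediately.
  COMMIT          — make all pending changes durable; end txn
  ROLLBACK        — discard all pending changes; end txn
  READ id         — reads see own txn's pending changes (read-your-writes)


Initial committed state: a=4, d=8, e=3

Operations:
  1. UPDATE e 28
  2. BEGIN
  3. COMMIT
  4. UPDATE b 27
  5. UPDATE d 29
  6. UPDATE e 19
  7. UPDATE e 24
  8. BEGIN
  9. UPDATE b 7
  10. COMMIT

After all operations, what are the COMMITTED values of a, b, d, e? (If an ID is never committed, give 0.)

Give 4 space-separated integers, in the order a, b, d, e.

Answer: 4 7 29 24

Derivation:
Initial committed: {a=4, d=8, e=3}
Op 1: UPDATE e=28 (auto-commit; committed e=28)
Op 2: BEGIN: in_txn=True, pending={}
Op 3: COMMIT: merged [] into committed; committed now {a=4, d=8, e=28}
Op 4: UPDATE b=27 (auto-commit; committed b=27)
Op 5: UPDATE d=29 (auto-commit; committed d=29)
Op 6: UPDATE e=19 (auto-commit; committed e=19)
Op 7: UPDATE e=24 (auto-commit; committed e=24)
Op 8: BEGIN: in_txn=True, pending={}
Op 9: UPDATE b=7 (pending; pending now {b=7})
Op 10: COMMIT: merged ['b'] into committed; committed now {a=4, b=7, d=29, e=24}
Final committed: {a=4, b=7, d=29, e=24}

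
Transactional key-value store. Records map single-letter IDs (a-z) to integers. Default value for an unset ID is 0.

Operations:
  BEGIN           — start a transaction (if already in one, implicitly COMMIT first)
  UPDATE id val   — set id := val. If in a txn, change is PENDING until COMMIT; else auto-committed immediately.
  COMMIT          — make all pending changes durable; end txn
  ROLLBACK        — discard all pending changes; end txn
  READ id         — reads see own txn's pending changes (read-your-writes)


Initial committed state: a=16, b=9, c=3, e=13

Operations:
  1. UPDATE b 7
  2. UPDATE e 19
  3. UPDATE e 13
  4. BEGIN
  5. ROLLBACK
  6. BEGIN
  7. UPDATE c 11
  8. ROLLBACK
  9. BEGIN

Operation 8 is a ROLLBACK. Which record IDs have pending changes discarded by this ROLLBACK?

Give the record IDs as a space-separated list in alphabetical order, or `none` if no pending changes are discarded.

Answer: c

Derivation:
Initial committed: {a=16, b=9, c=3, e=13}
Op 1: UPDATE b=7 (auto-commit; committed b=7)
Op 2: UPDATE e=19 (auto-commit; committed e=19)
Op 3: UPDATE e=13 (auto-commit; committed e=13)
Op 4: BEGIN: in_txn=True, pending={}
Op 5: ROLLBACK: discarded pending []; in_txn=False
Op 6: BEGIN: in_txn=True, pending={}
Op 7: UPDATE c=11 (pending; pending now {c=11})
Op 8: ROLLBACK: discarded pending ['c']; in_txn=False
Op 9: BEGIN: in_txn=True, pending={}
ROLLBACK at op 8 discards: ['c']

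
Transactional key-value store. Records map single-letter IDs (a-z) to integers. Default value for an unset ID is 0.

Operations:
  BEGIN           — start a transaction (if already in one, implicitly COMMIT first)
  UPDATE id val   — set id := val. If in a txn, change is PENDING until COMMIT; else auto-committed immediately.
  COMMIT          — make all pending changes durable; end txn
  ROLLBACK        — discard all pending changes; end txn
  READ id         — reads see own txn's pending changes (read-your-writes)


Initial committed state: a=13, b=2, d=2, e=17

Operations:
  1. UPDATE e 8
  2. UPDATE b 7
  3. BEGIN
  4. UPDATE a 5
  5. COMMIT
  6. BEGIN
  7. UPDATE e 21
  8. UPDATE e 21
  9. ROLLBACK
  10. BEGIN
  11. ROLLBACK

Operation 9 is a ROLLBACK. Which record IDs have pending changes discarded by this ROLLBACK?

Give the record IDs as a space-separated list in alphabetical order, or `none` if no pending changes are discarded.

Answer: e

Derivation:
Initial committed: {a=13, b=2, d=2, e=17}
Op 1: UPDATE e=8 (auto-commit; committed e=8)
Op 2: UPDATE b=7 (auto-commit; committed b=7)
Op 3: BEGIN: in_txn=True, pending={}
Op 4: UPDATE a=5 (pending; pending now {a=5})
Op 5: COMMIT: merged ['a'] into committed; committed now {a=5, b=7, d=2, e=8}
Op 6: BEGIN: in_txn=True, pending={}
Op 7: UPDATE e=21 (pending; pending now {e=21})
Op 8: UPDATE e=21 (pending; pending now {e=21})
Op 9: ROLLBACK: discarded pending ['e']; in_txn=False
Op 10: BEGIN: in_txn=True, pending={}
Op 11: ROLLBACK: discarded pending []; in_txn=False
ROLLBACK at op 9 discards: ['e']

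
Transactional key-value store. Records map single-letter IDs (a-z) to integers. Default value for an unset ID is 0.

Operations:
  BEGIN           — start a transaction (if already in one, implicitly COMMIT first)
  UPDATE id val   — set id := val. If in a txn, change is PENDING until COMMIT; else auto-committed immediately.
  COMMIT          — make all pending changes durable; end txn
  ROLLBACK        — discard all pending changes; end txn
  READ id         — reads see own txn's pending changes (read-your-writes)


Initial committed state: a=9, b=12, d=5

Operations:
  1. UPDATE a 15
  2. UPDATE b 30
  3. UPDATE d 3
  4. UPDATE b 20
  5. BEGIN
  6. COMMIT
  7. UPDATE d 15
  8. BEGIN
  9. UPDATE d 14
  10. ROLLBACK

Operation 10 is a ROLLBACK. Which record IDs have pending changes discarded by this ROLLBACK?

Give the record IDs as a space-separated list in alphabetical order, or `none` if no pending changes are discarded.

Answer: d

Derivation:
Initial committed: {a=9, b=12, d=5}
Op 1: UPDATE a=15 (auto-commit; committed a=15)
Op 2: UPDATE b=30 (auto-commit; committed b=30)
Op 3: UPDATE d=3 (auto-commit; committed d=3)
Op 4: UPDATE b=20 (auto-commit; committed b=20)
Op 5: BEGIN: in_txn=True, pending={}
Op 6: COMMIT: merged [] into committed; committed now {a=15, b=20, d=3}
Op 7: UPDATE d=15 (auto-commit; committed d=15)
Op 8: BEGIN: in_txn=True, pending={}
Op 9: UPDATE d=14 (pending; pending now {d=14})
Op 10: ROLLBACK: discarded pending ['d']; in_txn=False
ROLLBACK at op 10 discards: ['d']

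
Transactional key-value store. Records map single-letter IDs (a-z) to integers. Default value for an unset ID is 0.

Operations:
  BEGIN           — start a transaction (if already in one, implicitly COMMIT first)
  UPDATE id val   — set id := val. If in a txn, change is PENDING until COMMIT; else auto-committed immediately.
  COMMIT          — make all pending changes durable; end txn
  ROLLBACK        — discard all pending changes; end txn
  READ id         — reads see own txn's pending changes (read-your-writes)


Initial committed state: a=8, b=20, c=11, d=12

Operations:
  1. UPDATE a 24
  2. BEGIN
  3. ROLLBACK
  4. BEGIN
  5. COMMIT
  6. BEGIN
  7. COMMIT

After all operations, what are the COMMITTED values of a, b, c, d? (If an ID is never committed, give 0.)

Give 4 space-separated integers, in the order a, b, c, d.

Initial committed: {a=8, b=20, c=11, d=12}
Op 1: UPDATE a=24 (auto-commit; committed a=24)
Op 2: BEGIN: in_txn=True, pending={}
Op 3: ROLLBACK: discarded pending []; in_txn=False
Op 4: BEGIN: in_txn=True, pending={}
Op 5: COMMIT: merged [] into committed; committed now {a=24, b=20, c=11, d=12}
Op 6: BEGIN: in_txn=True, pending={}
Op 7: COMMIT: merged [] into committed; committed now {a=24, b=20, c=11, d=12}
Final committed: {a=24, b=20, c=11, d=12}

Answer: 24 20 11 12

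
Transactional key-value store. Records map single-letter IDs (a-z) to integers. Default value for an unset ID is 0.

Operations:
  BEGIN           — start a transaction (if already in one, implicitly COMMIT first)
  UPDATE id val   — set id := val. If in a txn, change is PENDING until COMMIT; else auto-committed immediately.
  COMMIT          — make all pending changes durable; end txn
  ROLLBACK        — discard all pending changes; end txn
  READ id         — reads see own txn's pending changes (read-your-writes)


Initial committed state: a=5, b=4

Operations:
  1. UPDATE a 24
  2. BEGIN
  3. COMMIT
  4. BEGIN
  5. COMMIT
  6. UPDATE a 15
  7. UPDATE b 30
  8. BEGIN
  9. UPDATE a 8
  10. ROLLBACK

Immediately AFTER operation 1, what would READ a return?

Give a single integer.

Initial committed: {a=5, b=4}
Op 1: UPDATE a=24 (auto-commit; committed a=24)
After op 1: visible(a) = 24 (pending={}, committed={a=24, b=4})

Answer: 24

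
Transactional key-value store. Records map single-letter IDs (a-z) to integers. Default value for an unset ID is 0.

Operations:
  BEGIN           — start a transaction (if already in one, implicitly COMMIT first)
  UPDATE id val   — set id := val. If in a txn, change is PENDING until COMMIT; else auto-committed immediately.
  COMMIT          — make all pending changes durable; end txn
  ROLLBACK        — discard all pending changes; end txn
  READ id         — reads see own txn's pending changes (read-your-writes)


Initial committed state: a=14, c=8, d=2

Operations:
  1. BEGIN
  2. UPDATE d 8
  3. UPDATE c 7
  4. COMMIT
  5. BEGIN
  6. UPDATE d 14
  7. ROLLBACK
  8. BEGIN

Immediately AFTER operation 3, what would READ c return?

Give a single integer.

Initial committed: {a=14, c=8, d=2}
Op 1: BEGIN: in_txn=True, pending={}
Op 2: UPDATE d=8 (pending; pending now {d=8})
Op 3: UPDATE c=7 (pending; pending now {c=7, d=8})
After op 3: visible(c) = 7 (pending={c=7, d=8}, committed={a=14, c=8, d=2})

Answer: 7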